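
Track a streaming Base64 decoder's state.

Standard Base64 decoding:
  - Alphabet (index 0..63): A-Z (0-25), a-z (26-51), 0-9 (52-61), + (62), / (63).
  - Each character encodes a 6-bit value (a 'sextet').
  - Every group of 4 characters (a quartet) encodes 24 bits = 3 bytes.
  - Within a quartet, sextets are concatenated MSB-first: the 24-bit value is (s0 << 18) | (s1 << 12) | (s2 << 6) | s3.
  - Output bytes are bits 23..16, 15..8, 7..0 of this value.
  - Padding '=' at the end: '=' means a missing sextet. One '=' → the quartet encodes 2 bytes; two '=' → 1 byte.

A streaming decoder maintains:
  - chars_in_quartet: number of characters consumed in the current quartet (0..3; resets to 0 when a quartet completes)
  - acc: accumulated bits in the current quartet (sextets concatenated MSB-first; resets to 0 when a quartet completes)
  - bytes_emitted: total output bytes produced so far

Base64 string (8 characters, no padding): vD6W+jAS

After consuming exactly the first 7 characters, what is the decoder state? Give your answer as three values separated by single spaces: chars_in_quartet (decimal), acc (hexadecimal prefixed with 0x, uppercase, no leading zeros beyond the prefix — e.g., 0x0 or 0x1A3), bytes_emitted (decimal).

After char 0 ('v'=47): chars_in_quartet=1 acc=0x2F bytes_emitted=0
After char 1 ('D'=3): chars_in_quartet=2 acc=0xBC3 bytes_emitted=0
After char 2 ('6'=58): chars_in_quartet=3 acc=0x2F0FA bytes_emitted=0
After char 3 ('W'=22): chars_in_quartet=4 acc=0xBC3E96 -> emit BC 3E 96, reset; bytes_emitted=3
After char 4 ('+'=62): chars_in_quartet=1 acc=0x3E bytes_emitted=3
After char 5 ('j'=35): chars_in_quartet=2 acc=0xFA3 bytes_emitted=3
After char 6 ('A'=0): chars_in_quartet=3 acc=0x3E8C0 bytes_emitted=3

Answer: 3 0x3E8C0 3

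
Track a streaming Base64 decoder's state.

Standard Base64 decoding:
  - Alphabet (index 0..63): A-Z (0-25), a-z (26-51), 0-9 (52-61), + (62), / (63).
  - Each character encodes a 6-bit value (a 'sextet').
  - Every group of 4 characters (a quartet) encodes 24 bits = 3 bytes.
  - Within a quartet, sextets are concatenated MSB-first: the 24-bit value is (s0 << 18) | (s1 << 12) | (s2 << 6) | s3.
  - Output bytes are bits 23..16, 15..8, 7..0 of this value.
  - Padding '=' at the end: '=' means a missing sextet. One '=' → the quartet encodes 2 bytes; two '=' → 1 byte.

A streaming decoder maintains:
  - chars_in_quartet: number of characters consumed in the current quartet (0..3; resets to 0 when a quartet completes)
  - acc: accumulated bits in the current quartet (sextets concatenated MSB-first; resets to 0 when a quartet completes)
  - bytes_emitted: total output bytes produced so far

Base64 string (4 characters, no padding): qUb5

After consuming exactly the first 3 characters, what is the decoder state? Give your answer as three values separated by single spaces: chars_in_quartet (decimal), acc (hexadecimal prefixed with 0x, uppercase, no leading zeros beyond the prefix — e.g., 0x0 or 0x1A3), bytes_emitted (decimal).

Answer: 3 0x2A51B 0

Derivation:
After char 0 ('q'=42): chars_in_quartet=1 acc=0x2A bytes_emitted=0
After char 1 ('U'=20): chars_in_quartet=2 acc=0xA94 bytes_emitted=0
After char 2 ('b'=27): chars_in_quartet=3 acc=0x2A51B bytes_emitted=0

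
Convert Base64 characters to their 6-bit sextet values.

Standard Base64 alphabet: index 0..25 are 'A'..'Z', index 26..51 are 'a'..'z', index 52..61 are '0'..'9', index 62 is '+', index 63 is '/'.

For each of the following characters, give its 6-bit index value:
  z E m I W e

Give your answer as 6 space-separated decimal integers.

Answer: 51 4 38 8 22 30

Derivation:
'z': a..z range, 26 + ord('z') − ord('a') = 51
'E': A..Z range, ord('E') − ord('A') = 4
'm': a..z range, 26 + ord('m') − ord('a') = 38
'I': A..Z range, ord('I') − ord('A') = 8
'W': A..Z range, ord('W') − ord('A') = 22
'e': a..z range, 26 + ord('e') − ord('a') = 30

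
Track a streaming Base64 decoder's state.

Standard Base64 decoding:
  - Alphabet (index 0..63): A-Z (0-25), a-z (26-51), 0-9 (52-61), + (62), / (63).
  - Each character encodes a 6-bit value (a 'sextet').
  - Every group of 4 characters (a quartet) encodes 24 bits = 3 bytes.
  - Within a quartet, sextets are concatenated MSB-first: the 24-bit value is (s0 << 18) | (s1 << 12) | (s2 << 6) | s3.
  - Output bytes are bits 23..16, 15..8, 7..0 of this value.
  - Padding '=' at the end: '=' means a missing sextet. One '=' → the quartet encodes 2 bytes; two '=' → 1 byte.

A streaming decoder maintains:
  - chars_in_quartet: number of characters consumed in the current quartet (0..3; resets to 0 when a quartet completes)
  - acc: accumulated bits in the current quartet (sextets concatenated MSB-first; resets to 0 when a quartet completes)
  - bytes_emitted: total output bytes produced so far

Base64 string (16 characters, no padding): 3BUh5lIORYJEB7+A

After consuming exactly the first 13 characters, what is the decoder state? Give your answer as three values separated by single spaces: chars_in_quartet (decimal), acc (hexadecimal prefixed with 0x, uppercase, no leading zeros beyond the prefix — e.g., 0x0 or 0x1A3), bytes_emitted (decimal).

Answer: 1 0x1 9

Derivation:
After char 0 ('3'=55): chars_in_quartet=1 acc=0x37 bytes_emitted=0
After char 1 ('B'=1): chars_in_quartet=2 acc=0xDC1 bytes_emitted=0
After char 2 ('U'=20): chars_in_quartet=3 acc=0x37054 bytes_emitted=0
After char 3 ('h'=33): chars_in_quartet=4 acc=0xDC1521 -> emit DC 15 21, reset; bytes_emitted=3
After char 4 ('5'=57): chars_in_quartet=1 acc=0x39 bytes_emitted=3
After char 5 ('l'=37): chars_in_quartet=2 acc=0xE65 bytes_emitted=3
After char 6 ('I'=8): chars_in_quartet=3 acc=0x39948 bytes_emitted=3
After char 7 ('O'=14): chars_in_quartet=4 acc=0xE6520E -> emit E6 52 0E, reset; bytes_emitted=6
After char 8 ('R'=17): chars_in_quartet=1 acc=0x11 bytes_emitted=6
After char 9 ('Y'=24): chars_in_quartet=2 acc=0x458 bytes_emitted=6
After char 10 ('J'=9): chars_in_quartet=3 acc=0x11609 bytes_emitted=6
After char 11 ('E'=4): chars_in_quartet=4 acc=0x458244 -> emit 45 82 44, reset; bytes_emitted=9
After char 12 ('B'=1): chars_in_quartet=1 acc=0x1 bytes_emitted=9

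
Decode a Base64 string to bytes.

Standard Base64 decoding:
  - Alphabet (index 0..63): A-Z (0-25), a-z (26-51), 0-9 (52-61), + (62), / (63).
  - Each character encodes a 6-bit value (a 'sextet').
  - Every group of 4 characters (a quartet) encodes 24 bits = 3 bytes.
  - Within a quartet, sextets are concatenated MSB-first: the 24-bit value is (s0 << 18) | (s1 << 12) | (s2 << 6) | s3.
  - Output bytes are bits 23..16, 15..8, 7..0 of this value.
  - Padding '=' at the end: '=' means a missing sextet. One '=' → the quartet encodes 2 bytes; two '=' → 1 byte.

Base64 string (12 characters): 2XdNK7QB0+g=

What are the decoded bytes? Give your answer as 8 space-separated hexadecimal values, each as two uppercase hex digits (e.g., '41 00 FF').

After char 0 ('2'=54): chars_in_quartet=1 acc=0x36 bytes_emitted=0
After char 1 ('X'=23): chars_in_quartet=2 acc=0xD97 bytes_emitted=0
After char 2 ('d'=29): chars_in_quartet=3 acc=0x365DD bytes_emitted=0
After char 3 ('N'=13): chars_in_quartet=4 acc=0xD9774D -> emit D9 77 4D, reset; bytes_emitted=3
After char 4 ('K'=10): chars_in_quartet=1 acc=0xA bytes_emitted=3
After char 5 ('7'=59): chars_in_quartet=2 acc=0x2BB bytes_emitted=3
After char 6 ('Q'=16): chars_in_quartet=3 acc=0xAED0 bytes_emitted=3
After char 7 ('B'=1): chars_in_quartet=4 acc=0x2BB401 -> emit 2B B4 01, reset; bytes_emitted=6
After char 8 ('0'=52): chars_in_quartet=1 acc=0x34 bytes_emitted=6
After char 9 ('+'=62): chars_in_quartet=2 acc=0xD3E bytes_emitted=6
After char 10 ('g'=32): chars_in_quartet=3 acc=0x34FA0 bytes_emitted=6
Padding '=': partial quartet acc=0x34FA0 -> emit D3 E8; bytes_emitted=8

Answer: D9 77 4D 2B B4 01 D3 E8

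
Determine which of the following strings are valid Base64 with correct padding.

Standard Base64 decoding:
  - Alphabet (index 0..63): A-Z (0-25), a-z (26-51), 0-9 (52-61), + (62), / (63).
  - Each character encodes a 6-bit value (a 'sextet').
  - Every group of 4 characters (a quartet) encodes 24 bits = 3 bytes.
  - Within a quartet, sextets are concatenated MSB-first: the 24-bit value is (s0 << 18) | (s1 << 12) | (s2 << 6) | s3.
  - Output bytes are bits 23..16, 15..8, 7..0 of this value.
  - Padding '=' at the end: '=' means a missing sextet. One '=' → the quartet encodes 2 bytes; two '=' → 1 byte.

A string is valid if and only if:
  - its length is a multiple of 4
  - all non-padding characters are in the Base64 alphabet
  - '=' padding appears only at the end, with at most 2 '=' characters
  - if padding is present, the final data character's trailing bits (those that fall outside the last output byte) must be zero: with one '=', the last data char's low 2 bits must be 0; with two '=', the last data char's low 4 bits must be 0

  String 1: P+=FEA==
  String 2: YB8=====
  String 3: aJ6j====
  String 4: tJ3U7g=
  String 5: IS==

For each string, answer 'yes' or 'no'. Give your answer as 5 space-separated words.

String 1: 'P+=FEA==' → invalid (bad char(s): ['=']; '=' in middle)
String 2: 'YB8=====' → invalid (5 pad chars (max 2))
String 3: 'aJ6j====' → invalid (4 pad chars (max 2))
String 4: 'tJ3U7g=' → invalid (len=7 not mult of 4)
String 5: 'IS==' → invalid (bad trailing bits)

Answer: no no no no no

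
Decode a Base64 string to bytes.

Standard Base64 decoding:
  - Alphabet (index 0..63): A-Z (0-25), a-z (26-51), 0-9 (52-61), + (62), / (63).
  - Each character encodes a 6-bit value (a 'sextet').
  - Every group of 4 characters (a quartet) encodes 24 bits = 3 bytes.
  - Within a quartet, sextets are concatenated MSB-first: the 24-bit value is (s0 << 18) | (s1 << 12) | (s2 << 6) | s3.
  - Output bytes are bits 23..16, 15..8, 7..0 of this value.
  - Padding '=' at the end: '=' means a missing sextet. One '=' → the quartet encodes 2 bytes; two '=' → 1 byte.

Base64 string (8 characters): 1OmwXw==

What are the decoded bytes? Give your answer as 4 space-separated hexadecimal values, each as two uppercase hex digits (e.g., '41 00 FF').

Answer: D4 E9 B0 5F

Derivation:
After char 0 ('1'=53): chars_in_quartet=1 acc=0x35 bytes_emitted=0
After char 1 ('O'=14): chars_in_quartet=2 acc=0xD4E bytes_emitted=0
After char 2 ('m'=38): chars_in_quartet=3 acc=0x353A6 bytes_emitted=0
After char 3 ('w'=48): chars_in_quartet=4 acc=0xD4E9B0 -> emit D4 E9 B0, reset; bytes_emitted=3
After char 4 ('X'=23): chars_in_quartet=1 acc=0x17 bytes_emitted=3
After char 5 ('w'=48): chars_in_quartet=2 acc=0x5F0 bytes_emitted=3
Padding '==': partial quartet acc=0x5F0 -> emit 5F; bytes_emitted=4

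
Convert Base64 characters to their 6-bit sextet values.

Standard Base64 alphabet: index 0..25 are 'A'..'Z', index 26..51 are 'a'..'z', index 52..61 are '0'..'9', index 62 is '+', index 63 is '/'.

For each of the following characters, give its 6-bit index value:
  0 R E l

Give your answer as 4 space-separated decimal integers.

Answer: 52 17 4 37

Derivation:
'0': 0..9 range, 52 + ord('0') − ord('0') = 52
'R': A..Z range, ord('R') − ord('A') = 17
'E': A..Z range, ord('E') − ord('A') = 4
'l': a..z range, 26 + ord('l') − ord('a') = 37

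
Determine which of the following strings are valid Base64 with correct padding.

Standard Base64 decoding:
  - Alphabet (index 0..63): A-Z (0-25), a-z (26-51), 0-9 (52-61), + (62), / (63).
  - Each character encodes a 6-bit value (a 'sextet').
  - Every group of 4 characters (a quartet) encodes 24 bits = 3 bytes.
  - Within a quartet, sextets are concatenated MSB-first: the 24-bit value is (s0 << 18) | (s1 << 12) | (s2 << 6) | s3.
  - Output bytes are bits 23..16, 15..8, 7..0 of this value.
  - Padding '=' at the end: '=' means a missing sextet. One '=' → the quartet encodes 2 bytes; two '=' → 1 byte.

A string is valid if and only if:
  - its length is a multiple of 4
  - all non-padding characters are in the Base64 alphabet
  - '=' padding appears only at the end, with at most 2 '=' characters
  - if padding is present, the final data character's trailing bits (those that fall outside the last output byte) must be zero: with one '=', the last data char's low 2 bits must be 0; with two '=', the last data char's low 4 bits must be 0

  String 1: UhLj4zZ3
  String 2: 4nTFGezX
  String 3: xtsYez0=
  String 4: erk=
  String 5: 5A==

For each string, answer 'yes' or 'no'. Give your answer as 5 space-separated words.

String 1: 'UhLj4zZ3' → valid
String 2: '4nTFGezX' → valid
String 3: 'xtsYez0=' → valid
String 4: 'erk=' → valid
String 5: '5A==' → valid

Answer: yes yes yes yes yes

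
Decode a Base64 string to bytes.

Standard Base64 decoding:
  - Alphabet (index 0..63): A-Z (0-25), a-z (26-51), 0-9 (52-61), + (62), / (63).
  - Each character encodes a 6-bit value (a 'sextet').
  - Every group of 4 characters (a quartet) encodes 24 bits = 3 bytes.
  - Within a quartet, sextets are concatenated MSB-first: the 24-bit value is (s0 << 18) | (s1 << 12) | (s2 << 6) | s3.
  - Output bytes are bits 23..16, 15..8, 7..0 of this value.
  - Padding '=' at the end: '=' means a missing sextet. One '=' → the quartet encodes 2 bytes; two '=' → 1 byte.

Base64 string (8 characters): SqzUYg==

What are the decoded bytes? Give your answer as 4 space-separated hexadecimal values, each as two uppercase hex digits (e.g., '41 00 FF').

Answer: 4A AC D4 62

Derivation:
After char 0 ('S'=18): chars_in_quartet=1 acc=0x12 bytes_emitted=0
After char 1 ('q'=42): chars_in_quartet=2 acc=0x4AA bytes_emitted=0
After char 2 ('z'=51): chars_in_quartet=3 acc=0x12AB3 bytes_emitted=0
After char 3 ('U'=20): chars_in_quartet=4 acc=0x4AACD4 -> emit 4A AC D4, reset; bytes_emitted=3
After char 4 ('Y'=24): chars_in_quartet=1 acc=0x18 bytes_emitted=3
After char 5 ('g'=32): chars_in_quartet=2 acc=0x620 bytes_emitted=3
Padding '==': partial quartet acc=0x620 -> emit 62; bytes_emitted=4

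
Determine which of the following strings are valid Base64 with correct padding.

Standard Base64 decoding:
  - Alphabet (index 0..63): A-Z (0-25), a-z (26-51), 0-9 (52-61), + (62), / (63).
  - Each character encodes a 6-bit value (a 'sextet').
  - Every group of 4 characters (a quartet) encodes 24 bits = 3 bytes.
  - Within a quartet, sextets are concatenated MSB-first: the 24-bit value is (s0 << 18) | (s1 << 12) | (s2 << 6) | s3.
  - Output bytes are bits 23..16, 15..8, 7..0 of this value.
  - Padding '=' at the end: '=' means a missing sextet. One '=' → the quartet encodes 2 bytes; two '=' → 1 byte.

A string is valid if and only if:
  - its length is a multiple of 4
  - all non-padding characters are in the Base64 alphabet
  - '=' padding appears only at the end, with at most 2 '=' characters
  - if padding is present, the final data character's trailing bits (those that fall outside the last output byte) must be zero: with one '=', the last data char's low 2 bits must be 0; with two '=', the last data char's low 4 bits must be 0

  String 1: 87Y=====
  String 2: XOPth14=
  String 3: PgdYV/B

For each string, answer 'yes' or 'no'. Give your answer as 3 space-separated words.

Answer: no yes no

Derivation:
String 1: '87Y=====' → invalid (5 pad chars (max 2))
String 2: 'XOPth14=' → valid
String 3: 'PgdYV/B' → invalid (len=7 not mult of 4)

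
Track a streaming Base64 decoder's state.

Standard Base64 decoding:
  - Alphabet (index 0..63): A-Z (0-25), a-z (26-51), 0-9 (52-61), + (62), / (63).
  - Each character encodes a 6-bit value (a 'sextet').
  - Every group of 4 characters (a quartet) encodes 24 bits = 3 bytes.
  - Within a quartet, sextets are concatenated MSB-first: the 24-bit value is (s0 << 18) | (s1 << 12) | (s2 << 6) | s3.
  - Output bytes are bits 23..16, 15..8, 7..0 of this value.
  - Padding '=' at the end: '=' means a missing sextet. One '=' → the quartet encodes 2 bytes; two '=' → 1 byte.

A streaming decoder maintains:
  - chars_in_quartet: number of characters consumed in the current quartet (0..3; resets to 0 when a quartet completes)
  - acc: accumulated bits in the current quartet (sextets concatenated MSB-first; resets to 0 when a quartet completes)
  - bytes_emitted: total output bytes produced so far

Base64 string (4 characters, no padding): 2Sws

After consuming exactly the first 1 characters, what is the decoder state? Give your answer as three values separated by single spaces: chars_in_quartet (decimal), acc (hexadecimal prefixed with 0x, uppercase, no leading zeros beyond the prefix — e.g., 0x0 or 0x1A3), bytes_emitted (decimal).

Answer: 1 0x36 0

Derivation:
After char 0 ('2'=54): chars_in_quartet=1 acc=0x36 bytes_emitted=0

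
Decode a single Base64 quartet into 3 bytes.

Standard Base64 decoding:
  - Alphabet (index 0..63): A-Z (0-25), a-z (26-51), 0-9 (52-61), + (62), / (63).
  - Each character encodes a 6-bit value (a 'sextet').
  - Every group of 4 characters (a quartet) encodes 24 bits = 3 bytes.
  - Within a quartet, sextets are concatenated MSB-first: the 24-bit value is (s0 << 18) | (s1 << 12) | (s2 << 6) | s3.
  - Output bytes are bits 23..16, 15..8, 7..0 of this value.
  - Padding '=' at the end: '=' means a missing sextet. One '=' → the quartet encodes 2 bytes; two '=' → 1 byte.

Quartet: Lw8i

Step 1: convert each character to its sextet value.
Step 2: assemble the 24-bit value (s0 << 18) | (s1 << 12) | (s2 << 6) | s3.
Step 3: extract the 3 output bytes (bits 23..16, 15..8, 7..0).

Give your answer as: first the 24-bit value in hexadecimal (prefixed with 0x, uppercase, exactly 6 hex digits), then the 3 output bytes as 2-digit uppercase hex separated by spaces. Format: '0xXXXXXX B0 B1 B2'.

Answer: 0x2F0F22 2F 0F 22

Derivation:
Sextets: L=11, w=48, 8=60, i=34
24-bit: (11<<18) | (48<<12) | (60<<6) | 34
      = 0x2C0000 | 0x030000 | 0x000F00 | 0x000022
      = 0x2F0F22
Bytes: (v>>16)&0xFF=2F, (v>>8)&0xFF=0F, v&0xFF=22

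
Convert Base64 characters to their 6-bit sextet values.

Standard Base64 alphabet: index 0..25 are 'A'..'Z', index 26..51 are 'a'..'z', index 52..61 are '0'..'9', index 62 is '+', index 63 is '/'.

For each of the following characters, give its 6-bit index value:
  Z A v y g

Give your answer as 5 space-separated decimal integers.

'Z': A..Z range, ord('Z') − ord('A') = 25
'A': A..Z range, ord('A') − ord('A') = 0
'v': a..z range, 26 + ord('v') − ord('a') = 47
'y': a..z range, 26 + ord('y') − ord('a') = 50
'g': a..z range, 26 + ord('g') − ord('a') = 32

Answer: 25 0 47 50 32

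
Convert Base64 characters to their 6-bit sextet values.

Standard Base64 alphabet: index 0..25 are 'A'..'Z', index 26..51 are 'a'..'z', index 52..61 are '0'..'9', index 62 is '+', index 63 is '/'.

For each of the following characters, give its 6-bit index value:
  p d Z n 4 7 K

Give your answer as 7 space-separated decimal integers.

Answer: 41 29 25 39 56 59 10

Derivation:
'p': a..z range, 26 + ord('p') − ord('a') = 41
'd': a..z range, 26 + ord('d') − ord('a') = 29
'Z': A..Z range, ord('Z') − ord('A') = 25
'n': a..z range, 26 + ord('n') − ord('a') = 39
'4': 0..9 range, 52 + ord('4') − ord('0') = 56
'7': 0..9 range, 52 + ord('7') − ord('0') = 59
'K': A..Z range, ord('K') − ord('A') = 10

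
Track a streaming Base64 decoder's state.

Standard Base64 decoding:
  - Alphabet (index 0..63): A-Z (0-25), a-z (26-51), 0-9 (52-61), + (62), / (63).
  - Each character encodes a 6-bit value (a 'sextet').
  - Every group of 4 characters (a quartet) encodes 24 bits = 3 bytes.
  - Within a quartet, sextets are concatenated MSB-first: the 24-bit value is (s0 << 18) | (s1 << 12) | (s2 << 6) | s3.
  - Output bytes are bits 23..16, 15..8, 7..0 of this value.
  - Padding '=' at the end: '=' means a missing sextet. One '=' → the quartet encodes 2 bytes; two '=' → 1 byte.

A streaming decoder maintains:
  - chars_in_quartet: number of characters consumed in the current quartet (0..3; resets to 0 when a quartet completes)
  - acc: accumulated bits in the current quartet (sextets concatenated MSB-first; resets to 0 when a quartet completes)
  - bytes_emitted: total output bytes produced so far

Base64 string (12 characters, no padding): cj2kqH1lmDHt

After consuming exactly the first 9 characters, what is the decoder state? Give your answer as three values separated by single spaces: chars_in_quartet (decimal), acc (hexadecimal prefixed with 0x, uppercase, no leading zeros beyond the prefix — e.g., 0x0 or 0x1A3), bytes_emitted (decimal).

Answer: 1 0x26 6

Derivation:
After char 0 ('c'=28): chars_in_quartet=1 acc=0x1C bytes_emitted=0
After char 1 ('j'=35): chars_in_quartet=2 acc=0x723 bytes_emitted=0
After char 2 ('2'=54): chars_in_quartet=3 acc=0x1C8F6 bytes_emitted=0
After char 3 ('k'=36): chars_in_quartet=4 acc=0x723DA4 -> emit 72 3D A4, reset; bytes_emitted=3
After char 4 ('q'=42): chars_in_quartet=1 acc=0x2A bytes_emitted=3
After char 5 ('H'=7): chars_in_quartet=2 acc=0xA87 bytes_emitted=3
After char 6 ('1'=53): chars_in_quartet=3 acc=0x2A1F5 bytes_emitted=3
After char 7 ('l'=37): chars_in_quartet=4 acc=0xA87D65 -> emit A8 7D 65, reset; bytes_emitted=6
After char 8 ('m'=38): chars_in_quartet=1 acc=0x26 bytes_emitted=6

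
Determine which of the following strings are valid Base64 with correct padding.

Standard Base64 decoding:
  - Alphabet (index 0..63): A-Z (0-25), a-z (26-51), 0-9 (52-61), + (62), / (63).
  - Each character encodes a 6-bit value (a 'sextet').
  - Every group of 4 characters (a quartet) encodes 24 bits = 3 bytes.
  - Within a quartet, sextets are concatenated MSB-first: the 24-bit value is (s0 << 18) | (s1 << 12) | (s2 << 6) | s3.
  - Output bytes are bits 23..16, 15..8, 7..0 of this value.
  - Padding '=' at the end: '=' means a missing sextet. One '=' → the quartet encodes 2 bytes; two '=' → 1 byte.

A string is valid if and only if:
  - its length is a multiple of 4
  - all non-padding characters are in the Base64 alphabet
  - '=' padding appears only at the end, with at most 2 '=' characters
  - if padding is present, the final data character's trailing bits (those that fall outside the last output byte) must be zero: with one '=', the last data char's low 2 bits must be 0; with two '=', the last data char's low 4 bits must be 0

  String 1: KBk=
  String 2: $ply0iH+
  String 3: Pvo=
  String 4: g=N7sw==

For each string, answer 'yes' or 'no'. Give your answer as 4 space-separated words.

String 1: 'KBk=' → valid
String 2: '$ply0iH+' → invalid (bad char(s): ['$'])
String 3: 'Pvo=' → valid
String 4: 'g=N7sw==' → invalid (bad char(s): ['=']; '=' in middle)

Answer: yes no yes no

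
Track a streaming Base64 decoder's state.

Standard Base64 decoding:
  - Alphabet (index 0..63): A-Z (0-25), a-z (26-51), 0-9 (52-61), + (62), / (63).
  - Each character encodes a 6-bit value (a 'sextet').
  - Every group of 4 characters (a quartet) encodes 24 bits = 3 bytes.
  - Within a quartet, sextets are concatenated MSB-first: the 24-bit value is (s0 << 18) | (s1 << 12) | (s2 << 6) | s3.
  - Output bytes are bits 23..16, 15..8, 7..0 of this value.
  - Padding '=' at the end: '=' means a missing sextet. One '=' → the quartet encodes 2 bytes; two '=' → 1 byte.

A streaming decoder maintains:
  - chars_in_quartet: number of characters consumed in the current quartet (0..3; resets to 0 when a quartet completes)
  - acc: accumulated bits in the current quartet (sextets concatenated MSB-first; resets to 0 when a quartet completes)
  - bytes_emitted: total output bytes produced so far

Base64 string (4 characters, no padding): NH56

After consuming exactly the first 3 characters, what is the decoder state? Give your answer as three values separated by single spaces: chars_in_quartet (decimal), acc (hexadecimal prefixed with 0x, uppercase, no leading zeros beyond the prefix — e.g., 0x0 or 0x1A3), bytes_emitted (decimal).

After char 0 ('N'=13): chars_in_quartet=1 acc=0xD bytes_emitted=0
After char 1 ('H'=7): chars_in_quartet=2 acc=0x347 bytes_emitted=0
After char 2 ('5'=57): chars_in_quartet=3 acc=0xD1F9 bytes_emitted=0

Answer: 3 0xD1F9 0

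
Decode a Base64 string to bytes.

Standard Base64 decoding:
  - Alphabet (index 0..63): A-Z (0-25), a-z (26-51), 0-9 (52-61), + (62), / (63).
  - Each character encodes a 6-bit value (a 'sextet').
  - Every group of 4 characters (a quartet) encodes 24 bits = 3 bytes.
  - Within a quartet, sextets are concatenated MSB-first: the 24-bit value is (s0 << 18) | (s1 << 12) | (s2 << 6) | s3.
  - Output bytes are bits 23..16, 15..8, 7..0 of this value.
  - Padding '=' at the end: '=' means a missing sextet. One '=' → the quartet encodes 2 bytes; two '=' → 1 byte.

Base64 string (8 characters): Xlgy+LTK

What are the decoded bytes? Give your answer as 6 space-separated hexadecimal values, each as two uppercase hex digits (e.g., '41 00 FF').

After char 0 ('X'=23): chars_in_quartet=1 acc=0x17 bytes_emitted=0
After char 1 ('l'=37): chars_in_quartet=2 acc=0x5E5 bytes_emitted=0
After char 2 ('g'=32): chars_in_quartet=3 acc=0x17960 bytes_emitted=0
After char 3 ('y'=50): chars_in_quartet=4 acc=0x5E5832 -> emit 5E 58 32, reset; bytes_emitted=3
After char 4 ('+'=62): chars_in_quartet=1 acc=0x3E bytes_emitted=3
After char 5 ('L'=11): chars_in_quartet=2 acc=0xF8B bytes_emitted=3
After char 6 ('T'=19): chars_in_quartet=3 acc=0x3E2D3 bytes_emitted=3
After char 7 ('K'=10): chars_in_quartet=4 acc=0xF8B4CA -> emit F8 B4 CA, reset; bytes_emitted=6

Answer: 5E 58 32 F8 B4 CA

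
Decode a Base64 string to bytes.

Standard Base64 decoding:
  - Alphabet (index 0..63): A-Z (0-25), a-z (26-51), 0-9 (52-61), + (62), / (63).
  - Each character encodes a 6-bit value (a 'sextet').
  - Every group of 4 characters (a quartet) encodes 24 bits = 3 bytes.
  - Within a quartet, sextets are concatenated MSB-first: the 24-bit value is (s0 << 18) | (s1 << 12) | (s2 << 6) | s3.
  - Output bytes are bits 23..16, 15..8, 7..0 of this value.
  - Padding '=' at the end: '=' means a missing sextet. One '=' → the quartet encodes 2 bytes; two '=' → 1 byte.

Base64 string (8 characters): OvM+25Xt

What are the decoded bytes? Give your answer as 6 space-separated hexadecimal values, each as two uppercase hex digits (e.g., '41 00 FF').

Answer: 3A F3 3E DB 95 ED

Derivation:
After char 0 ('O'=14): chars_in_quartet=1 acc=0xE bytes_emitted=0
After char 1 ('v'=47): chars_in_quartet=2 acc=0x3AF bytes_emitted=0
After char 2 ('M'=12): chars_in_quartet=3 acc=0xEBCC bytes_emitted=0
After char 3 ('+'=62): chars_in_quartet=4 acc=0x3AF33E -> emit 3A F3 3E, reset; bytes_emitted=3
After char 4 ('2'=54): chars_in_quartet=1 acc=0x36 bytes_emitted=3
After char 5 ('5'=57): chars_in_quartet=2 acc=0xDB9 bytes_emitted=3
After char 6 ('X'=23): chars_in_quartet=3 acc=0x36E57 bytes_emitted=3
After char 7 ('t'=45): chars_in_quartet=4 acc=0xDB95ED -> emit DB 95 ED, reset; bytes_emitted=6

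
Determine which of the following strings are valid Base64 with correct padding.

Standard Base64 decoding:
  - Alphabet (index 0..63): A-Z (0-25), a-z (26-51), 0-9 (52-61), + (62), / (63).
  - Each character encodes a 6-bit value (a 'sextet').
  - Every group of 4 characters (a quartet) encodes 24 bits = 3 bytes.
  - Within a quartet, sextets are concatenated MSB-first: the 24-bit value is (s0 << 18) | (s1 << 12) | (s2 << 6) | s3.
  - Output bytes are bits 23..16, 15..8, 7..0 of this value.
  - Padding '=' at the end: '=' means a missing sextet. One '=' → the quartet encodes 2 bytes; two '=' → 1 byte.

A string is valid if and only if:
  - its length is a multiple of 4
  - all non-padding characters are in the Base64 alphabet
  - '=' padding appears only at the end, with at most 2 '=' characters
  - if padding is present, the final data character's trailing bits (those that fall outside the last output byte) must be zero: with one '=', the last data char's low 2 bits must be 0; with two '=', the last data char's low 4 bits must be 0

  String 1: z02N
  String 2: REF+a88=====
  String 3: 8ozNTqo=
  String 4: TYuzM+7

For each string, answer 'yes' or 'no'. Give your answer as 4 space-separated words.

Answer: yes no yes no

Derivation:
String 1: 'z02N' → valid
String 2: 'REF+a88=====' → invalid (5 pad chars (max 2))
String 3: '8ozNTqo=' → valid
String 4: 'TYuzM+7' → invalid (len=7 not mult of 4)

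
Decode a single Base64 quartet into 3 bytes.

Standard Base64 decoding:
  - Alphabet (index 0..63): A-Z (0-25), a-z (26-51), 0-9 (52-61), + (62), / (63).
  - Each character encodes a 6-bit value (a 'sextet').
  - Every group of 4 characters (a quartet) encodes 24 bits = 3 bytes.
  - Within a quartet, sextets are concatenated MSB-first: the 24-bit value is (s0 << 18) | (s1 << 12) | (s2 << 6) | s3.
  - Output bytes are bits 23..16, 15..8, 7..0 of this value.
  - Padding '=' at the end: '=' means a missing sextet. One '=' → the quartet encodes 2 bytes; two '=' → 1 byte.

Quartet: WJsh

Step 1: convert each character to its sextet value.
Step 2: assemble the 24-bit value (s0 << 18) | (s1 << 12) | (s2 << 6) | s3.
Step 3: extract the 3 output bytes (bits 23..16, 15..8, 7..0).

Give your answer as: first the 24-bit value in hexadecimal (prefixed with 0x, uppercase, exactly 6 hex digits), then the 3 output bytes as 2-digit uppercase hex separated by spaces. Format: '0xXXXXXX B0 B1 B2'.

Sextets: W=22, J=9, s=44, h=33
24-bit: (22<<18) | (9<<12) | (44<<6) | 33
      = 0x580000 | 0x009000 | 0x000B00 | 0x000021
      = 0x589B21
Bytes: (v>>16)&0xFF=58, (v>>8)&0xFF=9B, v&0xFF=21

Answer: 0x589B21 58 9B 21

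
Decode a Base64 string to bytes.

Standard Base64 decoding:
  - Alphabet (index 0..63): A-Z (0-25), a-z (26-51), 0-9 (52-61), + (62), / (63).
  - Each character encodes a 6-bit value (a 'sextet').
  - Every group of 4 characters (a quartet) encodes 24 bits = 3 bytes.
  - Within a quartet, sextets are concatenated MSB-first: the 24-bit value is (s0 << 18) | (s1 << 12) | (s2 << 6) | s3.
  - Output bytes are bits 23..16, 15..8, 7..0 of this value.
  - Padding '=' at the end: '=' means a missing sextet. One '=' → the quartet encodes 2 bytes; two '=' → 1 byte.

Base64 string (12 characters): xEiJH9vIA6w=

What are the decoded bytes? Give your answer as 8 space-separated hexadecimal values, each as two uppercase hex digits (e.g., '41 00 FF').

Answer: C4 48 89 1F DB C8 03 AC

Derivation:
After char 0 ('x'=49): chars_in_quartet=1 acc=0x31 bytes_emitted=0
After char 1 ('E'=4): chars_in_quartet=2 acc=0xC44 bytes_emitted=0
After char 2 ('i'=34): chars_in_quartet=3 acc=0x31122 bytes_emitted=0
After char 3 ('J'=9): chars_in_quartet=4 acc=0xC44889 -> emit C4 48 89, reset; bytes_emitted=3
After char 4 ('H'=7): chars_in_quartet=1 acc=0x7 bytes_emitted=3
After char 5 ('9'=61): chars_in_quartet=2 acc=0x1FD bytes_emitted=3
After char 6 ('v'=47): chars_in_quartet=3 acc=0x7F6F bytes_emitted=3
After char 7 ('I'=8): chars_in_quartet=4 acc=0x1FDBC8 -> emit 1F DB C8, reset; bytes_emitted=6
After char 8 ('A'=0): chars_in_quartet=1 acc=0x0 bytes_emitted=6
After char 9 ('6'=58): chars_in_quartet=2 acc=0x3A bytes_emitted=6
After char 10 ('w'=48): chars_in_quartet=3 acc=0xEB0 bytes_emitted=6
Padding '=': partial quartet acc=0xEB0 -> emit 03 AC; bytes_emitted=8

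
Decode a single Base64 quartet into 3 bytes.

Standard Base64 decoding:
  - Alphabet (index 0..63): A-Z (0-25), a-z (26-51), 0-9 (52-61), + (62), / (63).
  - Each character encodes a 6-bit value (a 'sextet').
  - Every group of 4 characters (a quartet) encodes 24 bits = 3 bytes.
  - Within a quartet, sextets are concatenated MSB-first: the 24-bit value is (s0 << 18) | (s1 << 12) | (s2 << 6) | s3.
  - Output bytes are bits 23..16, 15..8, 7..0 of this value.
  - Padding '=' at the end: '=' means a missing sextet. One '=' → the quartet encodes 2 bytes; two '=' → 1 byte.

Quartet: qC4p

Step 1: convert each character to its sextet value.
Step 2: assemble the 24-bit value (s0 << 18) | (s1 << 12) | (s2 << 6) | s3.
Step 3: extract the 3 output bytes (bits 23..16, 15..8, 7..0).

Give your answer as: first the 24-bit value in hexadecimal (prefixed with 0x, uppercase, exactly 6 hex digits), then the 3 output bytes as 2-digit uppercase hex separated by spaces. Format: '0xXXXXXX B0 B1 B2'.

Sextets: q=42, C=2, 4=56, p=41
24-bit: (42<<18) | (2<<12) | (56<<6) | 41
      = 0xA80000 | 0x002000 | 0x000E00 | 0x000029
      = 0xA82E29
Bytes: (v>>16)&0xFF=A8, (v>>8)&0xFF=2E, v&0xFF=29

Answer: 0xA82E29 A8 2E 29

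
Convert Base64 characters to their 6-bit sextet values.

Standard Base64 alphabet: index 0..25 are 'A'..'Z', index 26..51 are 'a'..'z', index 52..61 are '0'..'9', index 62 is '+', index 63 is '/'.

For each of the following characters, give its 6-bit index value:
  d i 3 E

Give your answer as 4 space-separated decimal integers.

'd': a..z range, 26 + ord('d') − ord('a') = 29
'i': a..z range, 26 + ord('i') − ord('a') = 34
'3': 0..9 range, 52 + ord('3') − ord('0') = 55
'E': A..Z range, ord('E') − ord('A') = 4

Answer: 29 34 55 4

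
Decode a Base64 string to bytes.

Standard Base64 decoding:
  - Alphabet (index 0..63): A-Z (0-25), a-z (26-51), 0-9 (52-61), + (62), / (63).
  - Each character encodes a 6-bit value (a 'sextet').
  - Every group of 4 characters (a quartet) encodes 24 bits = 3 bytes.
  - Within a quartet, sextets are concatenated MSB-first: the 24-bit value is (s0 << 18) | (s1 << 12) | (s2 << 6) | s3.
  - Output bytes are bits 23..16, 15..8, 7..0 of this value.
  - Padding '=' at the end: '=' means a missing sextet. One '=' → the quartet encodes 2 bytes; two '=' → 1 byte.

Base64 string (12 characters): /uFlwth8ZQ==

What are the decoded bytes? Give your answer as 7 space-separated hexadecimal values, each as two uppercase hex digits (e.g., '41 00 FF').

After char 0 ('/'=63): chars_in_quartet=1 acc=0x3F bytes_emitted=0
After char 1 ('u'=46): chars_in_quartet=2 acc=0xFEE bytes_emitted=0
After char 2 ('F'=5): chars_in_quartet=3 acc=0x3FB85 bytes_emitted=0
After char 3 ('l'=37): chars_in_quartet=4 acc=0xFEE165 -> emit FE E1 65, reset; bytes_emitted=3
After char 4 ('w'=48): chars_in_quartet=1 acc=0x30 bytes_emitted=3
After char 5 ('t'=45): chars_in_quartet=2 acc=0xC2D bytes_emitted=3
After char 6 ('h'=33): chars_in_quartet=3 acc=0x30B61 bytes_emitted=3
After char 7 ('8'=60): chars_in_quartet=4 acc=0xC2D87C -> emit C2 D8 7C, reset; bytes_emitted=6
After char 8 ('Z'=25): chars_in_quartet=1 acc=0x19 bytes_emitted=6
After char 9 ('Q'=16): chars_in_quartet=2 acc=0x650 bytes_emitted=6
Padding '==': partial quartet acc=0x650 -> emit 65; bytes_emitted=7

Answer: FE E1 65 C2 D8 7C 65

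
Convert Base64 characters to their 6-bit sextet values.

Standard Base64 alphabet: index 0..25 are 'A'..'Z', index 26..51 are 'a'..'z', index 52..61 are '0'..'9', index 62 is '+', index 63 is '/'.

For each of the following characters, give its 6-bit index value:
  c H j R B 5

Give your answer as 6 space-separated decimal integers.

Answer: 28 7 35 17 1 57

Derivation:
'c': a..z range, 26 + ord('c') − ord('a') = 28
'H': A..Z range, ord('H') − ord('A') = 7
'j': a..z range, 26 + ord('j') − ord('a') = 35
'R': A..Z range, ord('R') − ord('A') = 17
'B': A..Z range, ord('B') − ord('A') = 1
'5': 0..9 range, 52 + ord('5') − ord('0') = 57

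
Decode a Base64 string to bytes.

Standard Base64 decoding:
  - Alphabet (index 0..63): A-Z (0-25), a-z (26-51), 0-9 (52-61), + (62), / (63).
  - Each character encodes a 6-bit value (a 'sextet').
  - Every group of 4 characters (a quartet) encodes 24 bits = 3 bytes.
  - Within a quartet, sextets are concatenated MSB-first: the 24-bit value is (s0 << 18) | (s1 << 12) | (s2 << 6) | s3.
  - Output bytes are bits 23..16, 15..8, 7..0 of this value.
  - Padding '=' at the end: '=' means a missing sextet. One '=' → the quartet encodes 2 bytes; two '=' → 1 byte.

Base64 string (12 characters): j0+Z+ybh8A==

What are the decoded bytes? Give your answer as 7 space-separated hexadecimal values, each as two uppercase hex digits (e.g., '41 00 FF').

After char 0 ('j'=35): chars_in_quartet=1 acc=0x23 bytes_emitted=0
After char 1 ('0'=52): chars_in_quartet=2 acc=0x8F4 bytes_emitted=0
After char 2 ('+'=62): chars_in_quartet=3 acc=0x23D3E bytes_emitted=0
After char 3 ('Z'=25): chars_in_quartet=4 acc=0x8F4F99 -> emit 8F 4F 99, reset; bytes_emitted=3
After char 4 ('+'=62): chars_in_quartet=1 acc=0x3E bytes_emitted=3
After char 5 ('y'=50): chars_in_quartet=2 acc=0xFB2 bytes_emitted=3
After char 6 ('b'=27): chars_in_quartet=3 acc=0x3EC9B bytes_emitted=3
After char 7 ('h'=33): chars_in_quartet=4 acc=0xFB26E1 -> emit FB 26 E1, reset; bytes_emitted=6
After char 8 ('8'=60): chars_in_quartet=1 acc=0x3C bytes_emitted=6
After char 9 ('A'=0): chars_in_quartet=2 acc=0xF00 bytes_emitted=6
Padding '==': partial quartet acc=0xF00 -> emit F0; bytes_emitted=7

Answer: 8F 4F 99 FB 26 E1 F0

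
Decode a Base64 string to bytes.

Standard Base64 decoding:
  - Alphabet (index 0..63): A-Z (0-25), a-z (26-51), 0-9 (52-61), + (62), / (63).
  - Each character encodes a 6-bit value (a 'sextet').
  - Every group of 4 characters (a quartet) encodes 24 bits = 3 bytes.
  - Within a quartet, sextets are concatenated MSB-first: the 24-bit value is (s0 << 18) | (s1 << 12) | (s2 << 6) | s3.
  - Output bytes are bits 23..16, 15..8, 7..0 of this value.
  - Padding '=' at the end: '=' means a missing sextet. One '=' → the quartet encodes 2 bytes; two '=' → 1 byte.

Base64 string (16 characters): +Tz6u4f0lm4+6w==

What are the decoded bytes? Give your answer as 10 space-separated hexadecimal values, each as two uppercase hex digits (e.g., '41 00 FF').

Answer: F9 3C FA BB 87 F4 96 6E 3E EB

Derivation:
After char 0 ('+'=62): chars_in_quartet=1 acc=0x3E bytes_emitted=0
After char 1 ('T'=19): chars_in_quartet=2 acc=0xF93 bytes_emitted=0
After char 2 ('z'=51): chars_in_quartet=3 acc=0x3E4F3 bytes_emitted=0
After char 3 ('6'=58): chars_in_quartet=4 acc=0xF93CFA -> emit F9 3C FA, reset; bytes_emitted=3
After char 4 ('u'=46): chars_in_quartet=1 acc=0x2E bytes_emitted=3
After char 5 ('4'=56): chars_in_quartet=2 acc=0xBB8 bytes_emitted=3
After char 6 ('f'=31): chars_in_quartet=3 acc=0x2EE1F bytes_emitted=3
After char 7 ('0'=52): chars_in_quartet=4 acc=0xBB87F4 -> emit BB 87 F4, reset; bytes_emitted=6
After char 8 ('l'=37): chars_in_quartet=1 acc=0x25 bytes_emitted=6
After char 9 ('m'=38): chars_in_quartet=2 acc=0x966 bytes_emitted=6
After char 10 ('4'=56): chars_in_quartet=3 acc=0x259B8 bytes_emitted=6
After char 11 ('+'=62): chars_in_quartet=4 acc=0x966E3E -> emit 96 6E 3E, reset; bytes_emitted=9
After char 12 ('6'=58): chars_in_quartet=1 acc=0x3A bytes_emitted=9
After char 13 ('w'=48): chars_in_quartet=2 acc=0xEB0 bytes_emitted=9
Padding '==': partial quartet acc=0xEB0 -> emit EB; bytes_emitted=10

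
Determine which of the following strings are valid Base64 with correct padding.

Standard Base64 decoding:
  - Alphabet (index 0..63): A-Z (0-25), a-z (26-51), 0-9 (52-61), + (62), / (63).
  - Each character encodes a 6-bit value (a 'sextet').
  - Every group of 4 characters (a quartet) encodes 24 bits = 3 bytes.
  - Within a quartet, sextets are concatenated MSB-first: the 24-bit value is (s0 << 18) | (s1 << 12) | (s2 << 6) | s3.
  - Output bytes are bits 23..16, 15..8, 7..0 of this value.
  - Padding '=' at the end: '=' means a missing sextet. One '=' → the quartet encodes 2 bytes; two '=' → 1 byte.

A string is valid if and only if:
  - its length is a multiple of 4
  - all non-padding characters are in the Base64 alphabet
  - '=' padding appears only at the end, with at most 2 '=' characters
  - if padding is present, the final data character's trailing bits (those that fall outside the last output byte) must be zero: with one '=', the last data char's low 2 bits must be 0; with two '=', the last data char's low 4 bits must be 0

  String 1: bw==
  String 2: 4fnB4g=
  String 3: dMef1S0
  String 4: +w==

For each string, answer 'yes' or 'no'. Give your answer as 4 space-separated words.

Answer: yes no no yes

Derivation:
String 1: 'bw==' → valid
String 2: '4fnB4g=' → invalid (len=7 not mult of 4)
String 3: 'dMef1S0' → invalid (len=7 not mult of 4)
String 4: '+w==' → valid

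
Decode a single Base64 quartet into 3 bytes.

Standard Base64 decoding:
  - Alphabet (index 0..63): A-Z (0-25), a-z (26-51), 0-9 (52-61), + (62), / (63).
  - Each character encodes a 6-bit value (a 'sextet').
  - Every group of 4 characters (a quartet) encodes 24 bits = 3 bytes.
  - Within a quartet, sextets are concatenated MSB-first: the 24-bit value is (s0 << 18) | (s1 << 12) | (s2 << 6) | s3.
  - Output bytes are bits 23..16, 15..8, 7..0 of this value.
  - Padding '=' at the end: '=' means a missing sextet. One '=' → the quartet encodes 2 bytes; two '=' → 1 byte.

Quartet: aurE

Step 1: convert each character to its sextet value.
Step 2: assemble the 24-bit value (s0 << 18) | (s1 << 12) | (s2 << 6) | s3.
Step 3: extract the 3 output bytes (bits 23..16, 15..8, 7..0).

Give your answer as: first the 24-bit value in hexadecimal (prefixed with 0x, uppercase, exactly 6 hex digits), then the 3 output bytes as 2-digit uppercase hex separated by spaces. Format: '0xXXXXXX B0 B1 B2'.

Answer: 0x6AEAC4 6A EA C4

Derivation:
Sextets: a=26, u=46, r=43, E=4
24-bit: (26<<18) | (46<<12) | (43<<6) | 4
      = 0x680000 | 0x02E000 | 0x000AC0 | 0x000004
      = 0x6AEAC4
Bytes: (v>>16)&0xFF=6A, (v>>8)&0xFF=EA, v&0xFF=C4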